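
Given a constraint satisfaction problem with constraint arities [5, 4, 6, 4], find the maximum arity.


The arities are: 5, 4, 6, 4.
Scan for the maximum value.
Maximum arity = 6.

6


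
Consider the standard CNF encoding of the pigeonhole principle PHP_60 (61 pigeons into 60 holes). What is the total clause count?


The PHP encoding has two parts:
1) At-least-one-hole clauses: 61 (one per pigeon, each with 60 literals).
2) At-most-one-pigeon-per-hole clauses: 60 holes * C(61,2) = 60 * 1830 = 109800.
Total clauses = 61 + 109800 = 109861.

109861


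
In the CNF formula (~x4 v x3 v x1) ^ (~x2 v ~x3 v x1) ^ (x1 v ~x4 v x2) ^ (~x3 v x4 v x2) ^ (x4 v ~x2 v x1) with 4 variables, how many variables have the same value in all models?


Find all satisfying assignments: 8 model(s).
Check which variables have the same value in every model.
No variable is fixed across all models.
Backbone size = 0.

0


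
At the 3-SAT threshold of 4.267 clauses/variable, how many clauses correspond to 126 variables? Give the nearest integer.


The 3-SAT phase transition occurs at approximately 4.267 clauses per variable.
m = 4.267 * 126 = 537.642.
Rounded to nearest integer: 538.

538


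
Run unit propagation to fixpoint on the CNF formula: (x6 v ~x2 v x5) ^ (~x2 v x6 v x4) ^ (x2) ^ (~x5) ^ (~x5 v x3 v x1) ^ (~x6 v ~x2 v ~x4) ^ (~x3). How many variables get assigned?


Unit propagation repeatedly assigns the literal in any unit clause, then simplifies.
Assignments in order: x2 = T, x5 = F, x6 = T, x4 = F, x3 = F.
No further unit clauses remain.
Total variables assigned = 5.

5


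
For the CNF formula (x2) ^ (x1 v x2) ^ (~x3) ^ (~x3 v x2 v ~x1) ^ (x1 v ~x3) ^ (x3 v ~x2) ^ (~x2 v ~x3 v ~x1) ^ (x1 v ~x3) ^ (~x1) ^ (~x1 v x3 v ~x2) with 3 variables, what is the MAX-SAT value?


Enumerate all 8 truth assignments.
For each, count how many of the 10 clauses are satisfied.
The formula is not fully satisfiable, so the maximum is below 10.
Maximum simultaneously satisfiable clauses = 9.

9


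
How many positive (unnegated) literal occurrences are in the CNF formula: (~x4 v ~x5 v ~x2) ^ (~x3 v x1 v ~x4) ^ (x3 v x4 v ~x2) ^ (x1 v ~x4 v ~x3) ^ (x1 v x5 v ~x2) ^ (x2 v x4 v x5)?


Scan each clause for unnegated literals.
Clause 1: 0 positive; Clause 2: 1 positive; Clause 3: 2 positive; Clause 4: 1 positive; Clause 5: 2 positive; Clause 6: 3 positive.
Total positive literal occurrences = 9.

9


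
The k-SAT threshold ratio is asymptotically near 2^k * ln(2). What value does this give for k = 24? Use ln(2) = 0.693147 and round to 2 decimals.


Using the asymptotic formula: threshold ~ 2^k * ln(2).
2^24 = 16777216.
16777216 * 0.693147 = 11629076.94.

11629076.94


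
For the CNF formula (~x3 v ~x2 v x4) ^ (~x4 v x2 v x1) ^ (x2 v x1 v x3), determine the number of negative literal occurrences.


Scan each clause for negated literals.
Clause 1: 2 negative; Clause 2: 1 negative; Clause 3: 0 negative.
Total negative literal occurrences = 3.

3


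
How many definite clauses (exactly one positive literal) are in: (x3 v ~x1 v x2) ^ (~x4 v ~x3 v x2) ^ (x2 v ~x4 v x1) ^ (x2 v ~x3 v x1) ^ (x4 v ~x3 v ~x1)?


A definite clause has exactly one positive literal.
Clause 1: 2 positive -> not definite
Clause 2: 1 positive -> definite
Clause 3: 2 positive -> not definite
Clause 4: 2 positive -> not definite
Clause 5: 1 positive -> definite
Definite clause count = 2.

2


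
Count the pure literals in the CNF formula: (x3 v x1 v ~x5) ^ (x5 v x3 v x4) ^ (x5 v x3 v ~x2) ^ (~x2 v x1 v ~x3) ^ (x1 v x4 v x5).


A pure literal appears in only one polarity across all clauses.
Pure literals: x1 (positive only), x2 (negative only), x4 (positive only).
Count = 3.

3


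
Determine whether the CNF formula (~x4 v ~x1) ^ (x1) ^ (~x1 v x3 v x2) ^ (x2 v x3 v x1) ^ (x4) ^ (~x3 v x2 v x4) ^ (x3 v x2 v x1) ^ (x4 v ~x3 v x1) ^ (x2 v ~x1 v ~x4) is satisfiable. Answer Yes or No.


Check all 16 possible truth assignments.
Number of satisfying assignments found: 0.
The formula is unsatisfiable.

No


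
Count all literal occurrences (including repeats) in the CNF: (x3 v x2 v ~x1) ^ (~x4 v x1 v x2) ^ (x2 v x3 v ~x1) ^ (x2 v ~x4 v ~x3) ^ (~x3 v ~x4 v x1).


Clause lengths: 3, 3, 3, 3, 3.
Sum = 3 + 3 + 3 + 3 + 3 = 15.

15


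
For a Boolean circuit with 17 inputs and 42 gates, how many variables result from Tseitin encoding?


The Tseitin transformation introduces one auxiliary variable per gate.
Total variables = inputs + gates = 17 + 42 = 59.

59


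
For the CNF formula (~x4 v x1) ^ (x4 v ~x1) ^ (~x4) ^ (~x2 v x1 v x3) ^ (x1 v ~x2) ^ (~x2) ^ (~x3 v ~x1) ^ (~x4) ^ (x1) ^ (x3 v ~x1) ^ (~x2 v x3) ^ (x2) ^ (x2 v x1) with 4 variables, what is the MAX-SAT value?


Enumerate all 16 truth assignments.
For each, count how many of the 13 clauses are satisfied.
The formula is not fully satisfiable, so the maximum is below 13.
Maximum simultaneously satisfiable clauses = 10.

10


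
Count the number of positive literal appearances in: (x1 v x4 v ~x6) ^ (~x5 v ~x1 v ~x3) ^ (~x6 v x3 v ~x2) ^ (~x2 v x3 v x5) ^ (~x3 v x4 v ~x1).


Scan each clause for unnegated literals.
Clause 1: 2 positive; Clause 2: 0 positive; Clause 3: 1 positive; Clause 4: 2 positive; Clause 5: 1 positive.
Total positive literal occurrences = 6.

6


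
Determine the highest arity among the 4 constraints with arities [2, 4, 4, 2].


The arities are: 2, 4, 4, 2.
Scan for the maximum value.
Maximum arity = 4.

4


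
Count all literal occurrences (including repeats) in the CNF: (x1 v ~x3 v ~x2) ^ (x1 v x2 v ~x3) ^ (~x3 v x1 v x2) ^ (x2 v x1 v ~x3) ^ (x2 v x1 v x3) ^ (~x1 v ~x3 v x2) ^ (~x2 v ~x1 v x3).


Clause lengths: 3, 3, 3, 3, 3, 3, 3.
Sum = 3 + 3 + 3 + 3 + 3 + 3 + 3 = 21.

21


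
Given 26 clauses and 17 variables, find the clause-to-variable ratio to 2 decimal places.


Clause-to-variable ratio = clauses / variables.
26 / 17 = 1.53.

1.53


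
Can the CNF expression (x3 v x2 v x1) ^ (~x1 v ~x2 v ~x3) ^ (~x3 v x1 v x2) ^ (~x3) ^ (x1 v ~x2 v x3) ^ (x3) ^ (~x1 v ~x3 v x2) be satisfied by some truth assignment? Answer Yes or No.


Check all 8 possible truth assignments.
Number of satisfying assignments found: 0.
The formula is unsatisfiable.

No


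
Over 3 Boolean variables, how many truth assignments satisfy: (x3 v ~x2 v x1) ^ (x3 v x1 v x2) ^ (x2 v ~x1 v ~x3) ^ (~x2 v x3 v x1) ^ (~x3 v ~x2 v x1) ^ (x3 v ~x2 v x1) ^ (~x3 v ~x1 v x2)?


Enumerate all 8 truth assignments over 3 variables.
Test each against every clause.
Satisfying assignments found: 4.

4


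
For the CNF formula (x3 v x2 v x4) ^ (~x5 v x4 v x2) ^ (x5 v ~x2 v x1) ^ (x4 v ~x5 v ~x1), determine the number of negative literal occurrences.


Scan each clause for negated literals.
Clause 1: 0 negative; Clause 2: 1 negative; Clause 3: 1 negative; Clause 4: 2 negative.
Total negative literal occurrences = 4.

4


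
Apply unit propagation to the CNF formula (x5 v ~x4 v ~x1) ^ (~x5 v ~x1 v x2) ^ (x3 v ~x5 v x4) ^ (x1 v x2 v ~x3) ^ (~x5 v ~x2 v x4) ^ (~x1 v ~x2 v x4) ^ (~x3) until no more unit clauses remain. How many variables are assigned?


Unit propagation repeatedly assigns the literal in any unit clause, then simplifies.
Assignments in order: x3 = F.
No further unit clauses remain.
Total variables assigned = 1.

1


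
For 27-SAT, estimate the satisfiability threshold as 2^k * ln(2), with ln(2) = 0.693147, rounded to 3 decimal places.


Using the asymptotic formula: threshold ~ 2^k * ln(2).
2^27 = 134217728.
134217728 * 0.693147 = 93032615.51.

93032615.51


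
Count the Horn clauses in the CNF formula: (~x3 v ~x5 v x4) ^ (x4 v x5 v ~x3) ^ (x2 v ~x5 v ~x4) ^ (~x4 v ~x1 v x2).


A Horn clause has at most one positive literal.
Clause 1: 1 positive lit(s) -> Horn
Clause 2: 2 positive lit(s) -> not Horn
Clause 3: 1 positive lit(s) -> Horn
Clause 4: 1 positive lit(s) -> Horn
Total Horn clauses = 3.

3


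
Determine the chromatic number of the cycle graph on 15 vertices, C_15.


An odd cycle cannot be 2-colored: alternating two colors around the cycle returns to the start with a conflict.
Since 15 is odd, three colors are required (and three suffice).
Chromatic number = 3.

3


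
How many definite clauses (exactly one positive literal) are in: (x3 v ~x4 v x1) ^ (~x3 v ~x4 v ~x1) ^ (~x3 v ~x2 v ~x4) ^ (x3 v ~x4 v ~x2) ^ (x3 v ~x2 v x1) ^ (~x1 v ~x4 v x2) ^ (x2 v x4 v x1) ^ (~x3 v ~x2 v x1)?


A definite clause has exactly one positive literal.
Clause 1: 2 positive -> not definite
Clause 2: 0 positive -> not definite
Clause 3: 0 positive -> not definite
Clause 4: 1 positive -> definite
Clause 5: 2 positive -> not definite
Clause 6: 1 positive -> definite
Clause 7: 3 positive -> not definite
Clause 8: 1 positive -> definite
Definite clause count = 3.

3


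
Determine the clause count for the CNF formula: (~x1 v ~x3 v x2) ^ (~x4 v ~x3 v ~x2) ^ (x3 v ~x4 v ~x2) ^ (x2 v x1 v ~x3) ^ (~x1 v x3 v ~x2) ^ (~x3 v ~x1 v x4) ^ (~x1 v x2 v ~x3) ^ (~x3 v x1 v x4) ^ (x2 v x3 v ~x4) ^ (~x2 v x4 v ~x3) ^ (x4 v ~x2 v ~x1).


Each group enclosed in parentheses joined by ^ is one clause.
Counting the conjuncts: 11 clauses.

11


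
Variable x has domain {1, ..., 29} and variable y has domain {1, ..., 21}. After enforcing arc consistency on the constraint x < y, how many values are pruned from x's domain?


For the constraint x < y, x needs a supporting value in y's domain.
x can be at most 20 (one less than y's maximum).
Valid x values from domain: 20 out of 29.
Pruned = 29 - 20 = 9.

9


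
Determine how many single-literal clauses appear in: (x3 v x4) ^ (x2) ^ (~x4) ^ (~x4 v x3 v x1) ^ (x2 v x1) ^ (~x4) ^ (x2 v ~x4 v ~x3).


A unit clause contains exactly one literal.
Unit clauses found: (x2), (~x4), (~x4).
Count = 3.

3


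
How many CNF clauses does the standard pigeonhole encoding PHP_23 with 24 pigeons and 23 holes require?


The PHP encoding has two parts:
1) At-least-one-hole clauses: 24 (one per pigeon, each with 23 literals).
2) At-most-one-pigeon-per-hole clauses: 23 holes * C(24,2) = 23 * 276 = 6348.
Total clauses = 24 + 6348 = 6372.

6372


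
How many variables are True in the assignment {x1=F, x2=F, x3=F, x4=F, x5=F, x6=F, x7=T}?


The weight is the number of variables assigned True.
True variables: x7.
Weight = 1.

1


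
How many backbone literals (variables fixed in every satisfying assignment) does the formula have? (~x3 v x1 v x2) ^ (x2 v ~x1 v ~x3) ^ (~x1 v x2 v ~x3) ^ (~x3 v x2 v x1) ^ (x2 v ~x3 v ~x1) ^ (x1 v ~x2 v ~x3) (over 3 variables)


Find all satisfying assignments: 5 model(s).
Check which variables have the same value in every model.
No variable is fixed across all models.
Backbone size = 0.

0


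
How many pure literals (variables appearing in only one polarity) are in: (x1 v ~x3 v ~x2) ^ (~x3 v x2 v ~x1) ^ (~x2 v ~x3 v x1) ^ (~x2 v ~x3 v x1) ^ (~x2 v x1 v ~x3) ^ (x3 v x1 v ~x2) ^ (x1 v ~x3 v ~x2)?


A pure literal appears in only one polarity across all clauses.
No pure literals found.
Count = 0.

0


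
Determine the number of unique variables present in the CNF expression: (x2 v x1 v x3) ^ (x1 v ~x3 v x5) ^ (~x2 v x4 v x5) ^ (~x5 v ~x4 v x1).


Identify each distinct variable in the formula.
Variables found: x1, x2, x3, x4, x5.
Total distinct variables = 5.

5


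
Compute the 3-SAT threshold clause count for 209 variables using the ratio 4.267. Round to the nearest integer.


The 3-SAT phase transition occurs at approximately 4.267 clauses per variable.
m = 4.267 * 209 = 891.803.
Rounded to nearest integer: 892.

892


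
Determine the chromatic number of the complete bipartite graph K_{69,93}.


K_{69,93} is bipartite by definition: the two parts are independent sets, with every edge crossing between them.
Color all vertices in one part with color 1 and all vertices in the other part with color 2.
Since the graph has at least one edge, one color does not suffice.
Chromatic number = 2.

2


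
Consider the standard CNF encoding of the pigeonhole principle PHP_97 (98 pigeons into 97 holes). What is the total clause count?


The PHP encoding has two parts:
1) At-least-one-hole clauses: 98 (one per pigeon, each with 97 literals).
2) At-most-one-pigeon-per-hole clauses: 97 holes * C(98,2) = 97 * 4753 = 461041.
Total clauses = 98 + 461041 = 461139.

461139


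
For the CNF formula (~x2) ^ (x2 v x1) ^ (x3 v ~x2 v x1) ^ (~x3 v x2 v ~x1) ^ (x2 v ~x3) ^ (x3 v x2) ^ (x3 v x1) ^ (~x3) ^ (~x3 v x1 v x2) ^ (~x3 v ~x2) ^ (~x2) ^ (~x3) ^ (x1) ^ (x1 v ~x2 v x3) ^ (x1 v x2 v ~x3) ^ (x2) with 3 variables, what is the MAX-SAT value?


Enumerate all 8 truth assignments.
For each, count how many of the 16 clauses are satisfied.
The formula is not fully satisfiable, so the maximum is below 16.
Maximum simultaneously satisfiable clauses = 14.

14


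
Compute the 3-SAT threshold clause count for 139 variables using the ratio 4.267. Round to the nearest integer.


The 3-SAT phase transition occurs at approximately 4.267 clauses per variable.
m = 4.267 * 139 = 593.113.
Rounded to nearest integer: 593.

593


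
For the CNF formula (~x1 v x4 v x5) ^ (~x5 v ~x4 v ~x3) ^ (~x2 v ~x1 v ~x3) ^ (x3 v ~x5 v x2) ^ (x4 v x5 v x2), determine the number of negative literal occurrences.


Scan each clause for negated literals.
Clause 1: 1 negative; Clause 2: 3 negative; Clause 3: 3 negative; Clause 4: 1 negative; Clause 5: 0 negative.
Total negative literal occurrences = 8.

8


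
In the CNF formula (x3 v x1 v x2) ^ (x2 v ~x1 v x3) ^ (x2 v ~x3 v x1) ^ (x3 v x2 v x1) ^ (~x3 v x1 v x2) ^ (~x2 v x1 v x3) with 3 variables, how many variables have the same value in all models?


Find all satisfying assignments: 4 model(s).
Check which variables have the same value in every model.
No variable is fixed across all models.
Backbone size = 0.

0


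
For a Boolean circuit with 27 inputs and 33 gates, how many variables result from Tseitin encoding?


The Tseitin transformation introduces one auxiliary variable per gate.
Total variables = inputs + gates = 27 + 33 = 60.

60


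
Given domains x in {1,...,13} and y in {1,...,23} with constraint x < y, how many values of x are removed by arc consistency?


For the constraint x < y, x needs a supporting value in y's domain.
x can be at most 22 (one less than y's maximum).
Valid x values from domain: 13 out of 13.
Pruned = 13 - 13 = 0.

0


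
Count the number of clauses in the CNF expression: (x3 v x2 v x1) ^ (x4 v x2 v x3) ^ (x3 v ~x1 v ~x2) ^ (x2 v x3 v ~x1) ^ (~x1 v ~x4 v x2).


Each group enclosed in parentheses joined by ^ is one clause.
Counting the conjuncts: 5 clauses.

5


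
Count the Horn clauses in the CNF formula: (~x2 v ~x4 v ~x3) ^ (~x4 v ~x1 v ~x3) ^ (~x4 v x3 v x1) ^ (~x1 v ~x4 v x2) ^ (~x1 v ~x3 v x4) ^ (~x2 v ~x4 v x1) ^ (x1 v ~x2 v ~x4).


A Horn clause has at most one positive literal.
Clause 1: 0 positive lit(s) -> Horn
Clause 2: 0 positive lit(s) -> Horn
Clause 3: 2 positive lit(s) -> not Horn
Clause 4: 1 positive lit(s) -> Horn
Clause 5: 1 positive lit(s) -> Horn
Clause 6: 1 positive lit(s) -> Horn
Clause 7: 1 positive lit(s) -> Horn
Total Horn clauses = 6.

6


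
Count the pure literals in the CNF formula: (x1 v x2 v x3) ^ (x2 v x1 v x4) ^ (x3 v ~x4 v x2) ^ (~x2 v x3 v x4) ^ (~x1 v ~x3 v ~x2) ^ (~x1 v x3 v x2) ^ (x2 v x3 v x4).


A pure literal appears in only one polarity across all clauses.
No pure literals found.
Count = 0.

0


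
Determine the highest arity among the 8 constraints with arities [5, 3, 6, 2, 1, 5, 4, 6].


The arities are: 5, 3, 6, 2, 1, 5, 4, 6.
Scan for the maximum value.
Maximum arity = 6.

6


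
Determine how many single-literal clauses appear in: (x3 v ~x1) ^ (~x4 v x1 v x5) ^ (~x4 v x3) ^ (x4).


A unit clause contains exactly one literal.
Unit clauses found: (x4).
Count = 1.

1


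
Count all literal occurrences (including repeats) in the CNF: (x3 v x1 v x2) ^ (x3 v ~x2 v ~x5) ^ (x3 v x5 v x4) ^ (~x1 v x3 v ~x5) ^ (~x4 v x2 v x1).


Clause lengths: 3, 3, 3, 3, 3.
Sum = 3 + 3 + 3 + 3 + 3 = 15.

15


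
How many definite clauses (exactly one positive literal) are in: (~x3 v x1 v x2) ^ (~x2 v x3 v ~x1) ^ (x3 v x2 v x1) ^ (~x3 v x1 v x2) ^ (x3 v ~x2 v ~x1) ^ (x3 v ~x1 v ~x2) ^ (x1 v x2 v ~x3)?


A definite clause has exactly one positive literal.
Clause 1: 2 positive -> not definite
Clause 2: 1 positive -> definite
Clause 3: 3 positive -> not definite
Clause 4: 2 positive -> not definite
Clause 5: 1 positive -> definite
Clause 6: 1 positive -> definite
Clause 7: 2 positive -> not definite
Definite clause count = 3.

3


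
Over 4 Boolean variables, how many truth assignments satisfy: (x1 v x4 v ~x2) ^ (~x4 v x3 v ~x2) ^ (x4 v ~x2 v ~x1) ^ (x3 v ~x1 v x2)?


Enumerate all 16 truth assignments over 4 variables.
Test each against every clause.
Satisfying assignments found: 8.

8


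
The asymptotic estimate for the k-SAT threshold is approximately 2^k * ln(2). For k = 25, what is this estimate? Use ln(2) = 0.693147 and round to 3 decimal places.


Using the asymptotic formula: threshold ~ 2^k * ln(2).
2^25 = 33554432.
33554432 * 0.693147 = 23258153.878.

23258153.878


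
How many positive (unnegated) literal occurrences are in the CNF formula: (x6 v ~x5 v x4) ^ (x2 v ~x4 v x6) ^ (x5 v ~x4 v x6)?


Scan each clause for unnegated literals.
Clause 1: 2 positive; Clause 2: 2 positive; Clause 3: 2 positive.
Total positive literal occurrences = 6.

6


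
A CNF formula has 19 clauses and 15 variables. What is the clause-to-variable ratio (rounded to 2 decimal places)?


Clause-to-variable ratio = clauses / variables.
19 / 15 = 1.27.

1.27


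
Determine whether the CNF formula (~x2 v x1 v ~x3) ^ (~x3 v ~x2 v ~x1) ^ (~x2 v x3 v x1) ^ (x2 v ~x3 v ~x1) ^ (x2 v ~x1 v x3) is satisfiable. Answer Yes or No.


Check all 8 possible truth assignments.
Number of satisfying assignments found: 3.
The formula is satisfiable.

Yes


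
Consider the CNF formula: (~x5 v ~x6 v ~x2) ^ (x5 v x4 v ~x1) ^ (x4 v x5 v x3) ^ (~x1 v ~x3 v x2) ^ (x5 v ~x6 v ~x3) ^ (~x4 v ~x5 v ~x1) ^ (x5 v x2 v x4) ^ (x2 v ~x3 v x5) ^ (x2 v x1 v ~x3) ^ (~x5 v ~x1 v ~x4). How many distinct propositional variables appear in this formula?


Identify each distinct variable in the formula.
Variables found: x1, x2, x3, x4, x5, x6.
Total distinct variables = 6.

6


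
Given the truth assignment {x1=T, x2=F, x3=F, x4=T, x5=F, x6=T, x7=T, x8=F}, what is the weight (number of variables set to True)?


The weight is the number of variables assigned True.
True variables: x1, x4, x6, x7.
Weight = 4.

4


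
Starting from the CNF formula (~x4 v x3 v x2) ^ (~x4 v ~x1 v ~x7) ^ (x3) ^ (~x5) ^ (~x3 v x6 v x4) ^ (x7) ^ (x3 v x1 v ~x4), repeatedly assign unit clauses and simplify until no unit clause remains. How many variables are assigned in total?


Unit propagation repeatedly assigns the literal in any unit clause, then simplifies.
Assignments in order: x3 = T, x5 = F, x7 = T.
No further unit clauses remain.
Total variables assigned = 3.

3


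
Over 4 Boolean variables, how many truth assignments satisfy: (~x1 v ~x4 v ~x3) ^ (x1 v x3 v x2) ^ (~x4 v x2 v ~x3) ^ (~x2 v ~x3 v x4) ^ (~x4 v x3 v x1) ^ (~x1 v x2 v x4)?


Enumerate all 16 truth assignments over 4 variables.
Test each against every clause.
Satisfying assignments found: 6.

6


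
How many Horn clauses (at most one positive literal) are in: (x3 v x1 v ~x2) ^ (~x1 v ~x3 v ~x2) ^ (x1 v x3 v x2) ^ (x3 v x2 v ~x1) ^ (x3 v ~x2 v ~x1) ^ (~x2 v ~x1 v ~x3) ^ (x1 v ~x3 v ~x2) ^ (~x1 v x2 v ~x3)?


A Horn clause has at most one positive literal.
Clause 1: 2 positive lit(s) -> not Horn
Clause 2: 0 positive lit(s) -> Horn
Clause 3: 3 positive lit(s) -> not Horn
Clause 4: 2 positive lit(s) -> not Horn
Clause 5: 1 positive lit(s) -> Horn
Clause 6: 0 positive lit(s) -> Horn
Clause 7: 1 positive lit(s) -> Horn
Clause 8: 1 positive lit(s) -> Horn
Total Horn clauses = 5.

5


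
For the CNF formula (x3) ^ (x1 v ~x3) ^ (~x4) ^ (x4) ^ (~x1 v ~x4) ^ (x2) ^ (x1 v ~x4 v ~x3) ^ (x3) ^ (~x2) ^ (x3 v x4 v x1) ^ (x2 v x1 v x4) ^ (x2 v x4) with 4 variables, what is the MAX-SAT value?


Enumerate all 16 truth assignments.
For each, count how many of the 12 clauses are satisfied.
The formula is not fully satisfiable, so the maximum is below 12.
Maximum simultaneously satisfiable clauses = 10.

10


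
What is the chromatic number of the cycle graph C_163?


An odd cycle cannot be 2-colored: alternating two colors around the cycle returns to the start with a conflict.
Since 163 is odd, three colors are required (and three suffice).
Chromatic number = 3.

3


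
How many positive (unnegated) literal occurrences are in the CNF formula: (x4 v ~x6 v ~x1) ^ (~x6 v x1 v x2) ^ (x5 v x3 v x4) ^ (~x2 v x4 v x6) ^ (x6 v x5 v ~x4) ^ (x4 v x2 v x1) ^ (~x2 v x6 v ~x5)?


Scan each clause for unnegated literals.
Clause 1: 1 positive; Clause 2: 2 positive; Clause 3: 3 positive; Clause 4: 2 positive; Clause 5: 2 positive; Clause 6: 3 positive; Clause 7: 1 positive.
Total positive literal occurrences = 14.

14


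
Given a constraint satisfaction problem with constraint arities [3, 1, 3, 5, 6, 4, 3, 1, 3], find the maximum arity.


The arities are: 3, 1, 3, 5, 6, 4, 3, 1, 3.
Scan for the maximum value.
Maximum arity = 6.

6


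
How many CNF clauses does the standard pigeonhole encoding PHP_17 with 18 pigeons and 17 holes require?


The PHP encoding has two parts:
1) At-least-one-hole clauses: 18 (one per pigeon, each with 17 literals).
2) At-most-one-pigeon-per-hole clauses: 17 holes * C(18,2) = 17 * 153 = 2601.
Total clauses = 18 + 2601 = 2619.

2619


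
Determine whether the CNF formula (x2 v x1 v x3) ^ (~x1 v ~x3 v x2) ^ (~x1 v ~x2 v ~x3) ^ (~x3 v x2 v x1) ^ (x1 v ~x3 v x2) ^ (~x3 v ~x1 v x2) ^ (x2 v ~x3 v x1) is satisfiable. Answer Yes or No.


Check all 8 possible truth assignments.
Number of satisfying assignments found: 4.
The formula is satisfiable.

Yes


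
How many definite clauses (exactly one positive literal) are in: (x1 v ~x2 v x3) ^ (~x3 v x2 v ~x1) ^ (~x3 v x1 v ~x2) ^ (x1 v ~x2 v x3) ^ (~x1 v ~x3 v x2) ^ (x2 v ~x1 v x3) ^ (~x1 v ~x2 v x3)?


A definite clause has exactly one positive literal.
Clause 1: 2 positive -> not definite
Clause 2: 1 positive -> definite
Clause 3: 1 positive -> definite
Clause 4: 2 positive -> not definite
Clause 5: 1 positive -> definite
Clause 6: 2 positive -> not definite
Clause 7: 1 positive -> definite
Definite clause count = 4.

4


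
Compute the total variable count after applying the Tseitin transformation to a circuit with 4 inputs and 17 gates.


The Tseitin transformation introduces one auxiliary variable per gate.
Total variables = inputs + gates = 4 + 17 = 21.

21


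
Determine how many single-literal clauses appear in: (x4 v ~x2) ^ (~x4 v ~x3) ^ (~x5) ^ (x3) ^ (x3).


A unit clause contains exactly one literal.
Unit clauses found: (~x5), (x3), (x3).
Count = 3.

3


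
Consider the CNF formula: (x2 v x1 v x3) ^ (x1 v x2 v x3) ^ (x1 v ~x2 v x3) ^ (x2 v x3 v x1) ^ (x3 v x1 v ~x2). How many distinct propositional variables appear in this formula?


Identify each distinct variable in the formula.
Variables found: x1, x2, x3.
Total distinct variables = 3.

3


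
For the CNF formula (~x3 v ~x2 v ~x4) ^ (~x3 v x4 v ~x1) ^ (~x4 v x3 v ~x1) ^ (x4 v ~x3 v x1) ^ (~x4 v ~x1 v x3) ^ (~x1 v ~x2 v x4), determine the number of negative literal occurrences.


Scan each clause for negated literals.
Clause 1: 3 negative; Clause 2: 2 negative; Clause 3: 2 negative; Clause 4: 1 negative; Clause 5: 2 negative; Clause 6: 2 negative.
Total negative literal occurrences = 12.

12


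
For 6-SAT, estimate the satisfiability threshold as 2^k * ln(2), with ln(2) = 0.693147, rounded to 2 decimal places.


Using the asymptotic formula: threshold ~ 2^k * ln(2).
2^6 = 64.
64 * 0.693147 = 44.36.

44.36


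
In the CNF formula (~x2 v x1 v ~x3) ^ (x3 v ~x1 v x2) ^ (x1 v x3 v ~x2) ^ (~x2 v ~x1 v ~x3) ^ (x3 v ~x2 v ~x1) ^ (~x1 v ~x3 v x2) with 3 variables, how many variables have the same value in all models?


Find all satisfying assignments: 2 model(s).
Check which variables have the same value in every model.
Fixed variables: x1=F, x2=F.
Backbone size = 2.

2


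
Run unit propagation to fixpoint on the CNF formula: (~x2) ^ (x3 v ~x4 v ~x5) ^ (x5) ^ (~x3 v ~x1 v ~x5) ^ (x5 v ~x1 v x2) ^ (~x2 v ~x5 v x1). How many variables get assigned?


Unit propagation repeatedly assigns the literal in any unit clause, then simplifies.
Assignments in order: x2 = F, x5 = T.
No further unit clauses remain.
Total variables assigned = 2.

2


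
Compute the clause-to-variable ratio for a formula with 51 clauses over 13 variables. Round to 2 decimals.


Clause-to-variable ratio = clauses / variables.
51 / 13 = 3.92.

3.92


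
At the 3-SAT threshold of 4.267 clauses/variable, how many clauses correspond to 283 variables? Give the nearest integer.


The 3-SAT phase transition occurs at approximately 4.267 clauses per variable.
m = 4.267 * 283 = 1207.561.
Rounded to nearest integer: 1208.

1208


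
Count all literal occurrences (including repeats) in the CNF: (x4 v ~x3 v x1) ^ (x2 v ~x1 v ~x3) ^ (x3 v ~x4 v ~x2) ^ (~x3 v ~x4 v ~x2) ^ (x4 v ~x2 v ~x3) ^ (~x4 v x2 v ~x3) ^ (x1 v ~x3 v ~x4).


Clause lengths: 3, 3, 3, 3, 3, 3, 3.
Sum = 3 + 3 + 3 + 3 + 3 + 3 + 3 = 21.

21


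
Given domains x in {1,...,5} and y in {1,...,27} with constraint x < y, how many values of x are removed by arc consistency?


For the constraint x < y, x needs a supporting value in y's domain.
x can be at most 26 (one less than y's maximum).
Valid x values from domain: 5 out of 5.
Pruned = 5 - 5 = 0.

0


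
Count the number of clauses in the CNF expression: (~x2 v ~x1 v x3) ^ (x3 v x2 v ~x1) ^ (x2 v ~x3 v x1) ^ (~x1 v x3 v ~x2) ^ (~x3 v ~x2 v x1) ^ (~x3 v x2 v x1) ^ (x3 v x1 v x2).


Each group enclosed in parentheses joined by ^ is one clause.
Counting the conjuncts: 7 clauses.

7


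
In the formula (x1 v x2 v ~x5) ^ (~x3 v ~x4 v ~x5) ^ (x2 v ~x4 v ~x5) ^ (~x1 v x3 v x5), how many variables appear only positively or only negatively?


A pure literal appears in only one polarity across all clauses.
Pure literals: x2 (positive only), x4 (negative only).
Count = 2.

2


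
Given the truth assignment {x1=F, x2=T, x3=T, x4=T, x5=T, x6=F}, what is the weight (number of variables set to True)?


The weight is the number of variables assigned True.
True variables: x2, x3, x4, x5.
Weight = 4.

4


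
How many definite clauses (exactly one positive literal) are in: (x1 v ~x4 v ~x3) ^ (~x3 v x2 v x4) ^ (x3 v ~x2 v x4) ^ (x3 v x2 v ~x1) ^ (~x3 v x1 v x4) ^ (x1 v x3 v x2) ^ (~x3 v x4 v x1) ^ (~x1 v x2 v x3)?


A definite clause has exactly one positive literal.
Clause 1: 1 positive -> definite
Clause 2: 2 positive -> not definite
Clause 3: 2 positive -> not definite
Clause 4: 2 positive -> not definite
Clause 5: 2 positive -> not definite
Clause 6: 3 positive -> not definite
Clause 7: 2 positive -> not definite
Clause 8: 2 positive -> not definite
Definite clause count = 1.

1


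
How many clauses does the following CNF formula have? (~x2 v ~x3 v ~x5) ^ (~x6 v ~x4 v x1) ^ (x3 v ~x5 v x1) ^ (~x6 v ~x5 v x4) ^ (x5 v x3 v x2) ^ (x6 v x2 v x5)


Each group enclosed in parentheses joined by ^ is one clause.
Counting the conjuncts: 6 clauses.

6


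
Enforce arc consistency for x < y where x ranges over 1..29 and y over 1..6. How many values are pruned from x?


For the constraint x < y, x needs a supporting value in y's domain.
x can be at most 5 (one less than y's maximum).
Valid x values from domain: 5 out of 29.
Pruned = 29 - 5 = 24.

24


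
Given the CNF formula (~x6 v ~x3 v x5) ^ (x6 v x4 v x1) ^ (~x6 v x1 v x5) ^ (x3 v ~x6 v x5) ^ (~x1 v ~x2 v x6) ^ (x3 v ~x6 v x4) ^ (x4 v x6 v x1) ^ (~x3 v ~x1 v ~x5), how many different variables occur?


Identify each distinct variable in the formula.
Variables found: x1, x2, x3, x4, x5, x6.
Total distinct variables = 6.

6


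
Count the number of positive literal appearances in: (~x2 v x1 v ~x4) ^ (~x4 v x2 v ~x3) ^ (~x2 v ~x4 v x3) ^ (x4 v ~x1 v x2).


Scan each clause for unnegated literals.
Clause 1: 1 positive; Clause 2: 1 positive; Clause 3: 1 positive; Clause 4: 2 positive.
Total positive literal occurrences = 5.

5


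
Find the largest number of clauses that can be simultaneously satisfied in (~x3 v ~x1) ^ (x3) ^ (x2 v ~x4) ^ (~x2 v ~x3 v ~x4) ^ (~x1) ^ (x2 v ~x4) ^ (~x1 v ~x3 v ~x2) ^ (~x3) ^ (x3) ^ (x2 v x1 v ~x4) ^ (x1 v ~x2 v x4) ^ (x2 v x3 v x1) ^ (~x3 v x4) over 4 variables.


Enumerate all 16 truth assignments.
For each, count how many of the 13 clauses are satisfied.
The formula is not fully satisfiable, so the maximum is below 13.
Maximum simultaneously satisfiable clauses = 11.

11


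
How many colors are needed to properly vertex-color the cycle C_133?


An odd cycle cannot be 2-colored: alternating two colors around the cycle returns to the start with a conflict.
Since 133 is odd, three colors are required (and three suffice).
Chromatic number = 3.

3


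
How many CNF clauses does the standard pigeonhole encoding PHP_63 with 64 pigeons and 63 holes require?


The PHP encoding has two parts:
1) At-least-one-hole clauses: 64 (one per pigeon, each with 63 literals).
2) At-most-one-pigeon-per-hole clauses: 63 holes * C(64,2) = 63 * 2016 = 127008.
Total clauses = 64 + 127008 = 127072.

127072


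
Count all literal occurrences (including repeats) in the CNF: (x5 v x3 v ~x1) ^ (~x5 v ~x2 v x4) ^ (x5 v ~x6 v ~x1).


Clause lengths: 3, 3, 3.
Sum = 3 + 3 + 3 = 9.

9


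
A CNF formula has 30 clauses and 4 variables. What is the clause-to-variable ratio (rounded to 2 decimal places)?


Clause-to-variable ratio = clauses / variables.
30 / 4 = 7.5.

7.5


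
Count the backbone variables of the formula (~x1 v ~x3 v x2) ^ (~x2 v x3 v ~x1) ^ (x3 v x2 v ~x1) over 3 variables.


Find all satisfying assignments: 5 model(s).
Check which variables have the same value in every model.
No variable is fixed across all models.
Backbone size = 0.

0


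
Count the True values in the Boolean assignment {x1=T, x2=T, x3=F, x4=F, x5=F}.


The weight is the number of variables assigned True.
True variables: x1, x2.
Weight = 2.

2


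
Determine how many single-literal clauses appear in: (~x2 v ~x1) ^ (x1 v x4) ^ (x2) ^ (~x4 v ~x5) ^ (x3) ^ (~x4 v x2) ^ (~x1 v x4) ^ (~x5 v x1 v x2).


A unit clause contains exactly one literal.
Unit clauses found: (x2), (x3).
Count = 2.

2


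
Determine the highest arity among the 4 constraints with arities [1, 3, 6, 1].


The arities are: 1, 3, 6, 1.
Scan for the maximum value.
Maximum arity = 6.

6


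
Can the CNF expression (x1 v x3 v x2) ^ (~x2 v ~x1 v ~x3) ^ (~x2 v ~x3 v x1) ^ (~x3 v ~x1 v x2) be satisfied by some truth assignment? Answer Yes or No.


Check all 8 possible truth assignments.
Number of satisfying assignments found: 4.
The formula is satisfiable.

Yes


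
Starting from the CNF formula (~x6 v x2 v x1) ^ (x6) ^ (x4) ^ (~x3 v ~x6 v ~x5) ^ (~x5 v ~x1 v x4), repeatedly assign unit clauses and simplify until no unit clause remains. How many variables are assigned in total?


Unit propagation repeatedly assigns the literal in any unit clause, then simplifies.
Assignments in order: x6 = T, x4 = T.
No further unit clauses remain.
Total variables assigned = 2.

2


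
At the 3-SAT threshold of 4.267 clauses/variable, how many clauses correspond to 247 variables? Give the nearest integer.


The 3-SAT phase transition occurs at approximately 4.267 clauses per variable.
m = 4.267 * 247 = 1053.949.
Rounded to nearest integer: 1054.

1054


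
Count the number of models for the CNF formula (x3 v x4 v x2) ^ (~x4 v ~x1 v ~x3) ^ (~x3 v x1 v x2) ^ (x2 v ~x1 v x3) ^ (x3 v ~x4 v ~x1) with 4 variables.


Enumerate all 16 truth assignments over 4 variables.
Test each against every clause.
Satisfying assignments found: 8.

8


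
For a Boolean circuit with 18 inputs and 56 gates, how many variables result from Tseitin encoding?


The Tseitin transformation introduces one auxiliary variable per gate.
Total variables = inputs + gates = 18 + 56 = 74.

74


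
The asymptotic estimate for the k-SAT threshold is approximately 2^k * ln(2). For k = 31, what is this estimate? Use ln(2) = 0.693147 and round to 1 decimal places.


Using the asymptotic formula: threshold ~ 2^k * ln(2).
2^31 = 2147483648.
2147483648 * 0.693147 = 1488521848.2.

1488521848.2


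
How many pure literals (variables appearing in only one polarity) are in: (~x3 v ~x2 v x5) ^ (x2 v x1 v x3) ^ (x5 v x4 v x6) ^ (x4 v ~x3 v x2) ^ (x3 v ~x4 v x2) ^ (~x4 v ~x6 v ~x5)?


A pure literal appears in only one polarity across all clauses.
Pure literals: x1 (positive only).
Count = 1.

1


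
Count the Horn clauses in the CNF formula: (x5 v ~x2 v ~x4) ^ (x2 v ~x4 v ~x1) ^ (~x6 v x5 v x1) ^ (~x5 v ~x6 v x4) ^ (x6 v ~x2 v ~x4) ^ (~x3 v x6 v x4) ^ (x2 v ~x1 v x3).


A Horn clause has at most one positive literal.
Clause 1: 1 positive lit(s) -> Horn
Clause 2: 1 positive lit(s) -> Horn
Clause 3: 2 positive lit(s) -> not Horn
Clause 4: 1 positive lit(s) -> Horn
Clause 5: 1 positive lit(s) -> Horn
Clause 6: 2 positive lit(s) -> not Horn
Clause 7: 2 positive lit(s) -> not Horn
Total Horn clauses = 4.

4


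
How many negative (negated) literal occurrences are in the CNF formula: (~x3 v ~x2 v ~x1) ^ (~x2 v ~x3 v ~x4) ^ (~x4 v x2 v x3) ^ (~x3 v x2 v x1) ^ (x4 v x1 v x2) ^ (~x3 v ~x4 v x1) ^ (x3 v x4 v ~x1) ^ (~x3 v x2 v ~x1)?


Scan each clause for negated literals.
Clause 1: 3 negative; Clause 2: 3 negative; Clause 3: 1 negative; Clause 4: 1 negative; Clause 5: 0 negative; Clause 6: 2 negative; Clause 7: 1 negative; Clause 8: 2 negative.
Total negative literal occurrences = 13.

13


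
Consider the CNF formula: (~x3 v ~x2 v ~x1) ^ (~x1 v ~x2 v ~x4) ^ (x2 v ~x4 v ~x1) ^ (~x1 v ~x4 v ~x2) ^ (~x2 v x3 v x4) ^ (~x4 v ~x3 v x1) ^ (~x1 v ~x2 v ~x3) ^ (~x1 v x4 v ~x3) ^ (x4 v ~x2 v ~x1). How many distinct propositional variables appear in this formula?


Identify each distinct variable in the formula.
Variables found: x1, x2, x3, x4.
Total distinct variables = 4.

4


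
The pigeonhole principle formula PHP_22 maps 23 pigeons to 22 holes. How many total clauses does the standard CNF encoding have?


The PHP encoding has two parts:
1) At-least-one-hole clauses: 23 (one per pigeon, each with 22 literals).
2) At-most-one-pigeon-per-hole clauses: 22 holes * C(23,2) = 22 * 253 = 5566.
Total clauses = 23 + 5566 = 5589.

5589


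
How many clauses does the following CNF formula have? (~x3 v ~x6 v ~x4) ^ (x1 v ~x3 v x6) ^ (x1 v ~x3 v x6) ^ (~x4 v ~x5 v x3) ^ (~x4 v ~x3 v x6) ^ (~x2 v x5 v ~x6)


Each group enclosed in parentheses joined by ^ is one clause.
Counting the conjuncts: 6 clauses.

6


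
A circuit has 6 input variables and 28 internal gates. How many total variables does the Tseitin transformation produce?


The Tseitin transformation introduces one auxiliary variable per gate.
Total variables = inputs + gates = 6 + 28 = 34.

34


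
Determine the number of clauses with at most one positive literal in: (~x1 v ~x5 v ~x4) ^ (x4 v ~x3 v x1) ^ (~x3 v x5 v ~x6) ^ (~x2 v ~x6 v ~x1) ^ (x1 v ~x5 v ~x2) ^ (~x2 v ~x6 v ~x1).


A Horn clause has at most one positive literal.
Clause 1: 0 positive lit(s) -> Horn
Clause 2: 2 positive lit(s) -> not Horn
Clause 3: 1 positive lit(s) -> Horn
Clause 4: 0 positive lit(s) -> Horn
Clause 5: 1 positive lit(s) -> Horn
Clause 6: 0 positive lit(s) -> Horn
Total Horn clauses = 5.

5


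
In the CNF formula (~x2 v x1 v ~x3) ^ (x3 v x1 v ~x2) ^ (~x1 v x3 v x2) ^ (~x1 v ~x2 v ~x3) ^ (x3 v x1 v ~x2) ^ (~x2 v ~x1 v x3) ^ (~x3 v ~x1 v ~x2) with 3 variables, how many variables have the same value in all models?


Find all satisfying assignments: 3 model(s).
Check which variables have the same value in every model.
Fixed variables: x2=F.
Backbone size = 1.

1


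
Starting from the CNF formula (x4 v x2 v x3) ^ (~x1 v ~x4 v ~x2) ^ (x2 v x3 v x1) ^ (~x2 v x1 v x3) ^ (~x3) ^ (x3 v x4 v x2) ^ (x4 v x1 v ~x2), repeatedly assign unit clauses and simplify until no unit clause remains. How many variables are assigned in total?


Unit propagation repeatedly assigns the literal in any unit clause, then simplifies.
Assignments in order: x3 = F.
No further unit clauses remain.
Total variables assigned = 1.

1


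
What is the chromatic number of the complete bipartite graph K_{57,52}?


K_{57,52} is bipartite by definition: the two parts are independent sets, with every edge crossing between them.
Color all vertices in one part with color 1 and all vertices in the other part with color 2.
Since the graph has at least one edge, one color does not suffice.
Chromatic number = 2.

2


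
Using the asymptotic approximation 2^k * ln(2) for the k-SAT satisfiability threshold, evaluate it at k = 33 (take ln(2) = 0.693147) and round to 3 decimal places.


Using the asymptotic formula: threshold ~ 2^k * ln(2).
2^33 = 8589934592.
8589934592 * 0.693147 = 5954087392.641.

5954087392.641


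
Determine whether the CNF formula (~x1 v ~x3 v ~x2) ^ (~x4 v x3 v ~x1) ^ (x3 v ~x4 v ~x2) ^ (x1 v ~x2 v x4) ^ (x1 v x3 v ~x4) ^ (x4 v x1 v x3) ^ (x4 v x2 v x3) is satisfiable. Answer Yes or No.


Check all 16 possible truth assignments.
Number of satisfying assignments found: 6.
The formula is satisfiable.

Yes


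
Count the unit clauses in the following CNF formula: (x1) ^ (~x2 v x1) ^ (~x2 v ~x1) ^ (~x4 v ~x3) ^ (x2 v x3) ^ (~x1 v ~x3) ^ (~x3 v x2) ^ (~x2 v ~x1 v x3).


A unit clause contains exactly one literal.
Unit clauses found: (x1).
Count = 1.

1


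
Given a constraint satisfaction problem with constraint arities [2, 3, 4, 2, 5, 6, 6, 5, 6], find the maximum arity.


The arities are: 2, 3, 4, 2, 5, 6, 6, 5, 6.
Scan for the maximum value.
Maximum arity = 6.

6


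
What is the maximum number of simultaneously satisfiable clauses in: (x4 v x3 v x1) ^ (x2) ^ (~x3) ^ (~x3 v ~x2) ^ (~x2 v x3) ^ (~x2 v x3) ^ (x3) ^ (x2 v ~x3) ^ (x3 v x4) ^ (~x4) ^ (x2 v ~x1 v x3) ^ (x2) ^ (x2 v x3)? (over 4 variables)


Enumerate all 16 truth assignments.
For each, count how many of the 13 clauses are satisfied.
The formula is not fully satisfiable, so the maximum is below 13.
Maximum simultaneously satisfiable clauses = 11.

11


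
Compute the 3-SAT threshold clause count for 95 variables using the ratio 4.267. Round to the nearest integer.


The 3-SAT phase transition occurs at approximately 4.267 clauses per variable.
m = 4.267 * 95 = 405.365.
Rounded to nearest integer: 405.

405


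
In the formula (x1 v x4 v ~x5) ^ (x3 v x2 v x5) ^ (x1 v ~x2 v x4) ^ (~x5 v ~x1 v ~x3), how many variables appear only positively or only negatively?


A pure literal appears in only one polarity across all clauses.
Pure literals: x4 (positive only).
Count = 1.

1


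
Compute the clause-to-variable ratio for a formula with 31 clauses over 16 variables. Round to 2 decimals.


Clause-to-variable ratio = clauses / variables.
31 / 16 = 1.94.

1.94


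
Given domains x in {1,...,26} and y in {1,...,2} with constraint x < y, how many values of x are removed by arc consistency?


For the constraint x < y, x needs a supporting value in y's domain.
x can be at most 1 (one less than y's maximum).
Valid x values from domain: 1 out of 26.
Pruned = 26 - 1 = 25.

25


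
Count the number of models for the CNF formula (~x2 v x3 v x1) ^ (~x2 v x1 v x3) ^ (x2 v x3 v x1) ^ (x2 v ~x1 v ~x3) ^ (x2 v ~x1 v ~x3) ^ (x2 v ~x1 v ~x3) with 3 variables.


Enumerate all 8 truth assignments over 3 variables.
Test each against every clause.
Satisfying assignments found: 5.

5


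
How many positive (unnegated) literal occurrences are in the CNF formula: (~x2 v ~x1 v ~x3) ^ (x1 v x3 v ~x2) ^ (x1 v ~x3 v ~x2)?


Scan each clause for unnegated literals.
Clause 1: 0 positive; Clause 2: 2 positive; Clause 3: 1 positive.
Total positive literal occurrences = 3.

3
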